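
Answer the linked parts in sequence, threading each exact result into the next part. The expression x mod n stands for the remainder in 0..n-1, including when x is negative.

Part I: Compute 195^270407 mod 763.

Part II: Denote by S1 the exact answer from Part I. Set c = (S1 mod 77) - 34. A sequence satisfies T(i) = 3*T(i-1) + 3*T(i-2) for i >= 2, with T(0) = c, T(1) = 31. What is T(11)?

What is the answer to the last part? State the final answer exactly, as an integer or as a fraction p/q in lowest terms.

24171696

Part I: squarings mod 763: 195^1=195, 195^2=638, 195^4=365, 195^8=463, 195^16=729, 195^32=393, 195^64=323, 195^128=561, 195^256=365, 195^512=463, 195^1024=729, 195^2048=393, 195^4096=323, 195^8192=561, 195^16384=365, 195^32768=463, 195^65536=729, 195^131072=393, 195^262144=323; 195^270407 = 195^1 * 195^2 * 195^4 * 195^64 * 195^8192 * 195^262144 = 671 (mod 763); answer 671
Part II: S1 = 671; c = 21; T(2) = 3*(31) + 3*(21) = 156; iterating: T(2)=156, T(3)=561, T(4)=2151, T(5)=8136, T(6)=30861, T(7)=116991, T(8)=443556, T(9)=1681641, T(10)=6375591, T(11)=24171696; answer 24171696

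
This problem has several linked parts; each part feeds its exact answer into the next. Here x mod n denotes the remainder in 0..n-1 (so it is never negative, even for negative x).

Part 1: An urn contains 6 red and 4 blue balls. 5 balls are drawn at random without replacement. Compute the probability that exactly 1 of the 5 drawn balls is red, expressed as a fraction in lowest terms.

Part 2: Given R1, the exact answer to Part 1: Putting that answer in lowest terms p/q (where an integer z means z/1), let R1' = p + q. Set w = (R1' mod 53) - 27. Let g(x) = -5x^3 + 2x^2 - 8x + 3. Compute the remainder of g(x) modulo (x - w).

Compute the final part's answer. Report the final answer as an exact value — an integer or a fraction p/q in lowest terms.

Part 1: total draws C(10,5) = 252; favorable C(6,1)*C(4,4) = 6; P = 1/42; answer 1/42
Part 2: R1 = 1/42; threaded value p + q = 43; w = 16; remainder = value at the root: -5*(16)^3 + 2*(16)^2 - 8*(16)^1 + 3 = (-20480) + (512) + (-128) + (3) = -20093; answer -20093

-20093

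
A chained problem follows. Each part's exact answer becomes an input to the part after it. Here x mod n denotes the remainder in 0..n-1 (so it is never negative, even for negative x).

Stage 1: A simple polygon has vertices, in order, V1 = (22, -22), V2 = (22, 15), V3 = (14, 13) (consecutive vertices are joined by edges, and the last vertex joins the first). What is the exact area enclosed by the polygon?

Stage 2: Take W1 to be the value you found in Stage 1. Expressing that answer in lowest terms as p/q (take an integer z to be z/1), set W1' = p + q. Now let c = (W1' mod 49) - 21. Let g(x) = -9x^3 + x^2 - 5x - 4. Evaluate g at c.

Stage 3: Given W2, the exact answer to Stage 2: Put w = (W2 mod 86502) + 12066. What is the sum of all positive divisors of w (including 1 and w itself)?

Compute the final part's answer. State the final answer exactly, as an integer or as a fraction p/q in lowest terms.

84864

Stage 1: cross terms: (22*15 - 22*-22)=814, (22*13 - 14*15)=76, (14*-22 - 22*13)=-594; twice the area = |296| = 296; area = 148; answer 148
Stage 2: W1 = 148; threaded value p + q = 149; c = -19; -9*(-19)^3 + 1*(-19)^2 - 5*(-19)^1 - 4 = (61731) + (361) + (95) + (-4) = 62183; answer 62183
Stage 3: W2 = 62183; w = 74249; 74249 = 7 * 10607; sigma = (1 + 7) * (1 + 10607) = 8 * 10608 = 84864; answer 84864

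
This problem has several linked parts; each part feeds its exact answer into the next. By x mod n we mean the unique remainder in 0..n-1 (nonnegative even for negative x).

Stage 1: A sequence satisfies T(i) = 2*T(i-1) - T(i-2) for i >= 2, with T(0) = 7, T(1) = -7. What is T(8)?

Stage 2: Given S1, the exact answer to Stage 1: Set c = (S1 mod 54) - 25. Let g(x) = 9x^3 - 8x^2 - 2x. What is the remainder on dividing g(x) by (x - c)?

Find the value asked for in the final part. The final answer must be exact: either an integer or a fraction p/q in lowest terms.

-99660

Stage 1: T(2) = 2*(-7) - 1*(7) = -21; iterating: T(2)=-21, T(3)=-35, T(4)=-49, T(5)=-63, T(6)=-77, T(7)=-91, T(8)=-105; answer -105
Stage 2: S1 = -105; c = -22; remainder = value at the root: 9*(-22)^3 - 8*(-22)^2 - 2*(-22)^1 = (-95832) + (-3872) + (44) = -99660; answer -99660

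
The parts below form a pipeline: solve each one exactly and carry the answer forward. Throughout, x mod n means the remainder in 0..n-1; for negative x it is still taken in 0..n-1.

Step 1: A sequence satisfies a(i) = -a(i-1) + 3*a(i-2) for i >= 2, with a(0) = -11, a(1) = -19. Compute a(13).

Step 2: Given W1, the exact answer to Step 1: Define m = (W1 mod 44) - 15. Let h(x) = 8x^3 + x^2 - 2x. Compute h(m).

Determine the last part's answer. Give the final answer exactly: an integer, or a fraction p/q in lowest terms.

Step 1: a(2) = -1*(-19) + 3*(-11) = -14; iterating: a(2)=-14, a(3)=-43, a(4)=1, a(5)=-130, a(6)=133, a(7)=-523, a(8)=922, a(9)=-2491, a(10)=5257, a(11)=-12730, a(12)=28501, a(13)=-66691; answer -66691
Step 2: W1 = -66691; m = -2; 8*(-2)^3 + 1*(-2)^2 - 2*(-2)^1 = (-64) + (4) + (4) = -56; answer -56

-56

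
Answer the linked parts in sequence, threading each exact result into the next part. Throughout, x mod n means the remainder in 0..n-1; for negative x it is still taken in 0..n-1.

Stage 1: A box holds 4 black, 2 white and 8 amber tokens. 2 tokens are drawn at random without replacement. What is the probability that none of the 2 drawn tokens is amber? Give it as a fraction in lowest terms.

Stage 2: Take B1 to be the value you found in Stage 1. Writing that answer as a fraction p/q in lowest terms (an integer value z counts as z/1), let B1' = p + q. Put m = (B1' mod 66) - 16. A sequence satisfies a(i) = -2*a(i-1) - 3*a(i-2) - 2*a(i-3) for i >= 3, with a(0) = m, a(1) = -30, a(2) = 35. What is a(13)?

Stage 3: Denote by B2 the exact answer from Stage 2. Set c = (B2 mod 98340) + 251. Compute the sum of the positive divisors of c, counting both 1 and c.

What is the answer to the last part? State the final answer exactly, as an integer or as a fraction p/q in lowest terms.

Stage 1: total draws C(14,2) = 91; favorable C(6,2) = 15; P = 15/91; answer 15/91
Stage 2: B1 = 15/91; threaded value p + q = 106; m = 24; a(3) = -2*(35) - 3*(-30) - 2*(24) = -28; iterating: a(3)=-28, a(4)=11, a(5)=-8, a(6)=39, a(7)=-76, a(8)=51, a(9)=48, a(10)=-97, a(11)=-52, a(12)=299, a(13)=-248; answer -248
Stage 3: B2 = -248; c = 98343; 98343 = 3^2 * 7^2 * 223; sigma = (1 + 3 + 9) * (1 + 7 + 49) * (1 + 223) = 13 * 57 * 224 = 165984; answer 165984

165984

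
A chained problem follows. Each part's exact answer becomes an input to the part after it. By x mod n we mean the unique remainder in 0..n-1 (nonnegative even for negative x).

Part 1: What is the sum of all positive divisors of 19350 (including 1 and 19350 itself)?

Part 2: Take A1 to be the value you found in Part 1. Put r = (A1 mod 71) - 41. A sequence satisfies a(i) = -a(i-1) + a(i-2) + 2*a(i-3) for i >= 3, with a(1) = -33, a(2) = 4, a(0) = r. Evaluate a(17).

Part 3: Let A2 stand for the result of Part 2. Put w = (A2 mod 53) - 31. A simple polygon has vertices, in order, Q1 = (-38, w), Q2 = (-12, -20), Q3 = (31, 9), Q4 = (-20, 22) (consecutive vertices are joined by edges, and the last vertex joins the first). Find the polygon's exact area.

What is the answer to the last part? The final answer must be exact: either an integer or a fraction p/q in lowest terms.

1421

Part 1: 19350 = 2 * 3^2 * 5^2 * 43; sigma = (1 + 2) * (1 + 3 + 9) * (1 + 5 + 25) * (1 + 43) = 3 * 13 * 31 * 44 = 53196; answer 53196
Part 2: A1 = 53196; r = -24; a(3) = -1*(4) + 1*(-33) + 2*(-24) = -85; iterating: a(3)=-85, a(4)=23, a(5)=-100, a(6)=-47, a(7)=-7, a(8)=-240, a(9)=139, a(10)=-393, a(11)=52, a(12)=-167, a(13)=-567, a(14)=504, a(15)=-1405, a(16)=775, a(17)=-1172; answer -1172
Part 3: A2 = -1172; w = 16; cross terms: (-38*-20 - -12*16)=952, (-12*9 - 31*-20)=512, (31*22 - -20*9)=862, (-20*16 - -38*22)=516; twice the area = |2842| = 2842; area = 1421; answer 1421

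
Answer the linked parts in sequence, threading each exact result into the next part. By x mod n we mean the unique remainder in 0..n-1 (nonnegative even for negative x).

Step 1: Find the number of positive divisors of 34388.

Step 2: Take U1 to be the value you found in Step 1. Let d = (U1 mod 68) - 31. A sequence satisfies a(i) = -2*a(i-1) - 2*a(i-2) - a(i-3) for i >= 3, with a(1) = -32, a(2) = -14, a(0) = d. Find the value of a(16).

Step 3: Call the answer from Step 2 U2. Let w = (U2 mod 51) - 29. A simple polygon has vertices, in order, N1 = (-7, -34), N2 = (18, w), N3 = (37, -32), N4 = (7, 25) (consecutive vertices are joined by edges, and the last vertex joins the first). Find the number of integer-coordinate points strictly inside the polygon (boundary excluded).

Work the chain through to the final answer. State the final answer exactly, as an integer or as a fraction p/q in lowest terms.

535

Step 1: 34388 = 2^2 * 8597; number of divisors = (2+1) * (1+1) = 6; answer 6
Step 2: U1 = 6; d = -25; a(3) = -2*(-14) - 2*(-32) - 1*(-25) = 117; iterating: a(3)=117, a(4)=-174, a(5)=128, a(6)=-25, a(7)=-32, a(8)=-14, a(9)=117, a(10)=-174, a(11)=128, a(12)=-25, a(13)=-32, a(14)=-14, a(15)=117, a(16)=-174; answer -174
Step 3: U2 = -174; w = 1; cross terms: (-7*1 - 18*-34)=605, (18*-32 - 37*1)=-613, (37*25 - 7*-32)=1149, (7*-34 - -7*25)=-63; twice the area = |1078| = 1078; area = 539; boundary points = 5 + 1 + 3 + 1 = 10; strictly interior points = area - boundary/2 + 1 = 535; answer 535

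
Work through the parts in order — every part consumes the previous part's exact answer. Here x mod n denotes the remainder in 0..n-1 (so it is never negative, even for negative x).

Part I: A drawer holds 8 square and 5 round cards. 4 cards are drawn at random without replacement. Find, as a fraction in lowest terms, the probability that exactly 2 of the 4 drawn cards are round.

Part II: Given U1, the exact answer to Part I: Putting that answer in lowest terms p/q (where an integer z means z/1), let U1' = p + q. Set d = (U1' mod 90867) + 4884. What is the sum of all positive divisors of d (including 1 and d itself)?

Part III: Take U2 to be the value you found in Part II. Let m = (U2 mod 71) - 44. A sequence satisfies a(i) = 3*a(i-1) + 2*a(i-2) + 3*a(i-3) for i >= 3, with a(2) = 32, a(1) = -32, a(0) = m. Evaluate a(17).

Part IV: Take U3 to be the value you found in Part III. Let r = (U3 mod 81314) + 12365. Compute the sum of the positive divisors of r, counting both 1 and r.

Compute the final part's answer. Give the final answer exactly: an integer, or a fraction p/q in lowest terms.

68544

Part I: total draws C(13,4) = 715; favorable C(5,2)*C(8,2) = 280; P = 56/143; answer 56/143
Part II: U1 = 56/143; threaded value p + q = 199; d = 5083; 5083 = 13 * 17 * 23; sigma = (1 + 13) * (1 + 17) * (1 + 23) = 14 * 18 * 24 = 6048; answer 6048
Part III: U2 = 6048; m = -31; a(3) = 3*(32) + 2*(-32) + 3*(-31) = -61; iterating: a(3)=-61, a(4)=-215, a(5)=-671, a(6)=-2626, a(7)=-9865, a(8)=-36860, a(9)=-138188, a(10)=-517879, a(11)=-1940593, a(12)=-7272101, a(13)=-27251126, a(14)=-102119359, a(15)=-382676632, a(16)=-1434021992, a(17)=-5373777317; answer -5373777317
Part IV: U3 = -5373777317; r = 33366; 33366 = 2 * 3 * 67 * 83; sigma = (1 + 2) * (1 + 3) * (1 + 67) * (1 + 83) = 3 * 4 * 68 * 84 = 68544; answer 68544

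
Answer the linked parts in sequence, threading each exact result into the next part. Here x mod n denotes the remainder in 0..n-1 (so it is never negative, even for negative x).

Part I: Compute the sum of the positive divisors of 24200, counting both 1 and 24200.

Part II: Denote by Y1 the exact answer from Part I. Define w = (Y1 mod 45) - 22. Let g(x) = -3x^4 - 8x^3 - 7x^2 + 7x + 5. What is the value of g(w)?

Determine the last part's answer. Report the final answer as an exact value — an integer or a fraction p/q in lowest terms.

Part I: 24200 = 2^3 * 5^2 * 11^2; sigma = (1 + 2 + 4 + 8) * (1 + 5 + 25) * (1 + 11 + 121) = 15 * 31 * 133 = 61845; answer 61845
Part II: Y1 = 61845; w = -7; -3*(-7)^4 - 8*(-7)^3 - 7*(-7)^2 + 7*(-7)^1 + 5 = (-7203) + (2744) + (-343) + (-49) + (5) = -4846; answer -4846

-4846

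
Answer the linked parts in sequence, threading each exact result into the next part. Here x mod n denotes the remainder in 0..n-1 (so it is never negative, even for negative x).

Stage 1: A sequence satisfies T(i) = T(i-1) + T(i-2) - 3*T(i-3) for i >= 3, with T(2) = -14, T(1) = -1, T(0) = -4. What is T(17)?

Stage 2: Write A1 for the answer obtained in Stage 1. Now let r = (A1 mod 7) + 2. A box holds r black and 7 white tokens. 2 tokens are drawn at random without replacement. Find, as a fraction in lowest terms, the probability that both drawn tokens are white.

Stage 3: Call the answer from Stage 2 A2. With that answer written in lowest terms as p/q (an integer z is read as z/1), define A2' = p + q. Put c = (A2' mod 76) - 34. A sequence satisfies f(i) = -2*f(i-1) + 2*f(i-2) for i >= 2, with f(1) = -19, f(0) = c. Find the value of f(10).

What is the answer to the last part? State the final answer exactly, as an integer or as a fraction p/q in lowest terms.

38944

Stage 1: T(3) = 1*(-14) + 1*(-1) - 3*(-4) = -3; iterating: T(3)=-3, T(4)=-14, T(5)=25, T(6)=20, T(7)=87, T(8)=32, T(9)=59, T(10)=-170, T(11)=-207, T(12)=-554, T(13)=-251, T(14)=-184, T(15)=1227, T(16)=1796, T(17)=3575; answer 3575
Stage 2: A1 = 3575; r = 7; total draws C(14,2) = 91; favorable C(7,2) = 21; P = 3/13; answer 3/13
Stage 3: A2 = 3/13; threaded value p + q = 16; c = -18; f(2) = -2*(-19) + 2*(-18) = 2; iterating: f(2)=2, f(3)=-42, f(4)=88, f(5)=-260, f(6)=696, f(7)=-1912, f(8)=5216, f(9)=-14256, f(10)=38944; answer 38944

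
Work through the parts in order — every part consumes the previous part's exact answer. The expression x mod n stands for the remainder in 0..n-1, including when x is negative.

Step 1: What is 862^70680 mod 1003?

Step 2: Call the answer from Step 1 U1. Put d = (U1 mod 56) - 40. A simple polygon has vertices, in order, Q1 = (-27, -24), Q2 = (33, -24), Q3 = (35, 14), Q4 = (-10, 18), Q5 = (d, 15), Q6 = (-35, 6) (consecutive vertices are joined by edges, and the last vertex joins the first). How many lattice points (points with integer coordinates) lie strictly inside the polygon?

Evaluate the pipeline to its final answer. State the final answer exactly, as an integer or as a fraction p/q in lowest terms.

2322

Step 1: squarings mod 1003: 862^1=862, 862^2=824, 862^4=948, 862^8=16, 862^16=256, 862^32=341, 862^64=936, 862^128=477, 862^256=851, 862^512=35, 862^1024=222, 862^2048=137, 862^4096=715, 862^8192=698, 862^16384=749, 862^32768=324, 862^65536=664; 862^70680 = 862^8 * 862^16 * 862^1024 * 862^4096 * 862^65536 = 951 (mod 1003); answer 951
Step 2: U1 = 951; d = 15; cross terms: (-27*-24 - 33*-24)=1440, (33*14 - 35*-24)=1302, (35*18 - -10*14)=770, (-10*15 - 15*18)=-420, (15*6 - -35*15)=615, (-35*-24 - -27*6)=1002; twice the area = |4709| = 4709; area = 4709/2; boundary points = 60 + 2 + 1 + 1 + 1 + 2 = 67; strictly interior points = area - boundary/2 + 1 = 2322; answer 2322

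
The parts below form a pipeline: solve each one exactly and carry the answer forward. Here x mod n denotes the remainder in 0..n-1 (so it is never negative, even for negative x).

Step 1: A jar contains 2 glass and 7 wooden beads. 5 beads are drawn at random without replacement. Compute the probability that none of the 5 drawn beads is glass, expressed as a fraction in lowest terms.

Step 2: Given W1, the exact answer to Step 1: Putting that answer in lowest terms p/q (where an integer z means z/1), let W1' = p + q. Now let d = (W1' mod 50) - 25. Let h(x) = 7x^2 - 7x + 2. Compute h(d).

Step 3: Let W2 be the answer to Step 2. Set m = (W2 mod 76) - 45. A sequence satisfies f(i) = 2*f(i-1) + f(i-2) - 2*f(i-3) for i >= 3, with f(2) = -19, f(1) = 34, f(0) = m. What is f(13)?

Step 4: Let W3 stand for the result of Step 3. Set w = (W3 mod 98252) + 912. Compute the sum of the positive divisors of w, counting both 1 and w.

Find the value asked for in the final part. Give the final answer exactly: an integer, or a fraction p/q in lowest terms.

121968

Step 1: total draws C(9,5) = 126; favorable C(7,5) = 21; P = 1/6; answer 1/6
Step 2: W1 = 1/6; threaded value p + q = 7; d = -18; 7*(-18)^2 - 7*(-18)^1 + 2 = (2268) + (126) + (2) = 2396; answer 2396
Step 3: W2 = 2396; m = -5; f(3) = 2*(-19) + 1*(34) - 2*(-5) = 6; iterating: f(3)=6, f(4)=-75, f(5)=-106, f(6)=-299, f(7)=-554, f(8)=-1195, f(9)=-2346, f(10)=-4779, f(11)=-9514, f(12)=-19115, f(13)=-38186; answer -38186
Step 4: W3 = -38186; w = 60978; 60978 = 2 * 3 * 10163; sigma = (1 + 2) * (1 + 3) * (1 + 10163) = 3 * 4 * 10164 = 121968; answer 121968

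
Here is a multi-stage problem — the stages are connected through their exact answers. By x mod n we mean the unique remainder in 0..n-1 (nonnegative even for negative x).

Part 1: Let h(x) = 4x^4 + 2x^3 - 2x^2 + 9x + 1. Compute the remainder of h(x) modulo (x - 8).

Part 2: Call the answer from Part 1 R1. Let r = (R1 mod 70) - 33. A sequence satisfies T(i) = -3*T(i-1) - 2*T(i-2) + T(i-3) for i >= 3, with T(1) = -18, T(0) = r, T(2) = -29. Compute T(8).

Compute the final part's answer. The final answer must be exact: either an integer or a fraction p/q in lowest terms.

Part 1: remainder = value at the root: 4*(8)^4 + 2*(8)^3 - 2*(8)^2 + 9*(8)^1 + 1 = (16384) + (1024) + (-128) + (72) + (1) = 17353; answer 17353
Part 2: R1 = 17353; r = 30; T(3) = -3*(-29) - 2*(-18) + 1*(30) = 153; iterating: T(3)=153, T(4)=-419, T(5)=922, T(6)=-1775, T(7)=3062, T(8)=-4714; answer -4714

-4714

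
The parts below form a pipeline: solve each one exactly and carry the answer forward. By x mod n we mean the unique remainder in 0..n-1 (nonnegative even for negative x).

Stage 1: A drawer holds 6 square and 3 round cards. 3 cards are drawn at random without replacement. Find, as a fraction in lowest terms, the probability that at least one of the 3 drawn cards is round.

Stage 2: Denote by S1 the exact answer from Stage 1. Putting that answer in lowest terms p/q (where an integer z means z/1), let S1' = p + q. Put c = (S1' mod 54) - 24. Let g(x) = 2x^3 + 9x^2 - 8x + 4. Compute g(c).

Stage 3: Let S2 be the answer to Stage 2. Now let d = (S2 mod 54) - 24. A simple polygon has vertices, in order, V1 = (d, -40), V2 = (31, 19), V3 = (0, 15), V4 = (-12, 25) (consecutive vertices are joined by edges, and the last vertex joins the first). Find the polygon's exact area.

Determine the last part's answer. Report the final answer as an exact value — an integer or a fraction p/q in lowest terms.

2287/2

Stage 1: total draws C(9,3) = 84; complement C(6,3) = 20; favorable 84 - 20 = 64; P = 16/21; answer 16/21
Stage 2: S1 = 16/21; threaded value p + q = 37; c = 13; 2*(13)^3 + 9*(13)^2 - 8*(13)^1 + 4 = (4394) + (1521) + (-104) + (4) = 5815; answer 5815
Stage 3: S2 = 5815; d = 13; cross terms: (13*19 - 31*-40)=1487, (31*15 - 0*19)=465, (0*25 - -12*15)=180, (-12*-40 - 13*25)=155; twice the area = |2287| = 2287; area = 2287/2; answer 2287/2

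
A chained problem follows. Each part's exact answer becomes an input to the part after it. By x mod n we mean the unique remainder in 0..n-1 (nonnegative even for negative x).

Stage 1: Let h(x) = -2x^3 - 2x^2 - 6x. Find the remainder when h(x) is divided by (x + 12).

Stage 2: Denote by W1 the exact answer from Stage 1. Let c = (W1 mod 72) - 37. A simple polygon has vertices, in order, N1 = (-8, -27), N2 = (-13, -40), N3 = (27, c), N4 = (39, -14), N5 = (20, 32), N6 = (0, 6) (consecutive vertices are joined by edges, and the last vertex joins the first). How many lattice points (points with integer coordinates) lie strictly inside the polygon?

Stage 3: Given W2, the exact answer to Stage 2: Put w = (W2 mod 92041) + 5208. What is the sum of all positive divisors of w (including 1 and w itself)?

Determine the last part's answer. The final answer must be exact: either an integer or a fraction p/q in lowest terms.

Stage 1: remainder = value at the root: -2*(-12)^3 - 2*(-12)^2 - 6*(-12)^1 = (3456) + (-288) + (72) = 3240; answer 3240
Stage 2: W1 = 3240; c = -37; cross terms: (-8*-40 - -13*-27)=-31, (-13*-37 - 27*-40)=1561, (27*-14 - 39*-37)=1065, (39*32 - 20*-14)=1528, (20*6 - 0*32)=120, (0*-27 - -8*6)=48; twice the area = |4291| = 4291; area = 4291/2; boundary points = 1 + 1 + 1 + 1 + 2 + 1 = 7; strictly interior points = area - boundary/2 + 1 = 2143; answer 2143
Stage 3: W2 = 2143; w = 7351; 7351 is prime, so its only divisors are 1 and 7351; sigma = 1 + 7351 = 7352; answer 7352

7352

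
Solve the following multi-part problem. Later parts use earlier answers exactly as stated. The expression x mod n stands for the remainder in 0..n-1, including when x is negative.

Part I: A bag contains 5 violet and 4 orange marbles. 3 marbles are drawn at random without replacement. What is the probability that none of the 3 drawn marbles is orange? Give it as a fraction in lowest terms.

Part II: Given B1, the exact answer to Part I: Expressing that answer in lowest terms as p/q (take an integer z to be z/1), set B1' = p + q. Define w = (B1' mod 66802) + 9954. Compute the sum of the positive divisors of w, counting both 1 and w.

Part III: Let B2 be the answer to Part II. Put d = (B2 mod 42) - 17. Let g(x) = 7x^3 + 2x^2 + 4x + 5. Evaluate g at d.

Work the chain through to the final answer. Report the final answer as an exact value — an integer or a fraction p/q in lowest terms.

-9114

Part I: total draws C(9,3) = 84; favorable C(5,3) = 10; P = 5/42; answer 5/42
Part II: B1 = 5/42; threaded value p + q = 47; w = 10001; 10001 = 73 * 137; sigma = (1 + 73) * (1 + 137) = 74 * 138 = 10212; answer 10212
Part III: B2 = 10212; d = -11; 7*(-11)^3 + 2*(-11)^2 + 4*(-11)^1 + 5 = (-9317) + (242) + (-44) + (5) = -9114; answer -9114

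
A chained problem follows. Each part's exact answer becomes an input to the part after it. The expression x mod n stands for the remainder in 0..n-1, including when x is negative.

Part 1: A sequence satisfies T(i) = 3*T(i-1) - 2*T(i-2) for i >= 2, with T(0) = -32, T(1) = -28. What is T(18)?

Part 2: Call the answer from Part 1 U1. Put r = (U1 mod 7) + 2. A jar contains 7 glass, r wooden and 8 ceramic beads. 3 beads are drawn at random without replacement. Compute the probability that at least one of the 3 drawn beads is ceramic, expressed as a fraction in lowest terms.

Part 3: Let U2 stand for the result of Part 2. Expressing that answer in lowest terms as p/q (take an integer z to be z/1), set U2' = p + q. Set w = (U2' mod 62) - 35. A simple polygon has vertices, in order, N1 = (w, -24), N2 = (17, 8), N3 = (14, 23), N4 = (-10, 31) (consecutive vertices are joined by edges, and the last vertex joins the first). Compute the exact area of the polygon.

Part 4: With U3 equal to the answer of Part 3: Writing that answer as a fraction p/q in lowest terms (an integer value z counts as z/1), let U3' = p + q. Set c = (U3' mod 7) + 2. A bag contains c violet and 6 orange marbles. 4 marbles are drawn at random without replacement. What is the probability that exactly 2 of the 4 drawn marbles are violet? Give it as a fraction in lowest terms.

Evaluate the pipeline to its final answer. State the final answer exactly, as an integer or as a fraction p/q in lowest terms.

60/143

Part 1: T(2) = 3*(-28) - 2*(-32) = -20; iterating: T(2)=-20, T(3)=-4, T(4)=28, T(5)=92, T(6)=220, T(7)=476, T(8)=988, T(9)=2012, T(10)=4060, T(11)=8156, T(12)=16348, T(13)=32732, T(14)=65500, T(15)=131036, T(16)=262108, T(17)=524252, T(18)=1048540; answer 1048540
Part 2: U1 = 1048540; r = 5; total draws C(20,3) = 1140; complement C(12,3) = 220; favorable 1140 - 220 = 920; P = 46/57; answer 46/57
Part 3: U2 = 46/57; threaded value p + q = 103; w = 6; cross terms: (6*8 - 17*-24)=456, (17*23 - 14*8)=279, (14*31 - -10*23)=664, (-10*-24 - 6*31)=54; twice the area = |1453| = 1453; area = 1453/2; answer 1453/2
Part 4: U3 = 1453/2; threaded value p + q = 1455; c = 8; total draws C(14,4) = 1001; favorable C(8,2)*C(6,2) = 420; P = 60/143; answer 60/143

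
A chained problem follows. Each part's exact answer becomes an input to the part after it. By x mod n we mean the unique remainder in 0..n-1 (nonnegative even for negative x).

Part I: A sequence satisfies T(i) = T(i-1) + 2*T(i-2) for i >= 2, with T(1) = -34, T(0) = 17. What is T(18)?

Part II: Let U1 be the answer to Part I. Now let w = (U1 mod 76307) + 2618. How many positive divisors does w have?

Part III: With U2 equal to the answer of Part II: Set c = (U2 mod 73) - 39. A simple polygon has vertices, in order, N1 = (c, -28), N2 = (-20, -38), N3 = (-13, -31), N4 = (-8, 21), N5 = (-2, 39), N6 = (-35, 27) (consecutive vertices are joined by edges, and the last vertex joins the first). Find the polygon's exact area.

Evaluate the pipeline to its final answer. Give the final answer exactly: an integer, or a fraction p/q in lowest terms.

Part I: T(2) = 1*(-34) + 2*(17) = 0; iterating: T(2)=0, T(3)=-68, T(4)=-68, T(5)=-204, T(6)=-340, T(7)=-748, T(8)=-1428, T(9)=-2924, T(10)=-5780, T(11)=-11628, T(12)=-23188, T(13)=-46444, T(14)=-92820, T(15)=-185708, T(16)=-371348, T(17)=-742764, T(18)=-1485460; answer -1485460
Part II: U1 = -1485460; w = 43298; 43298 = 2 * 21649; number of divisors = (1+1) * (1+1) = 4; answer 4
Part III: U2 = 4; c = -35; cross terms: (-35*-38 - -20*-28)=770, (-20*-31 - -13*-38)=126, (-13*21 - -8*-31)=-521, (-8*39 - -2*21)=-270, (-2*27 - -35*39)=1311, (-35*-28 - -35*27)=1925; twice the area = |3341| = 3341; area = 3341/2; answer 3341/2

3341/2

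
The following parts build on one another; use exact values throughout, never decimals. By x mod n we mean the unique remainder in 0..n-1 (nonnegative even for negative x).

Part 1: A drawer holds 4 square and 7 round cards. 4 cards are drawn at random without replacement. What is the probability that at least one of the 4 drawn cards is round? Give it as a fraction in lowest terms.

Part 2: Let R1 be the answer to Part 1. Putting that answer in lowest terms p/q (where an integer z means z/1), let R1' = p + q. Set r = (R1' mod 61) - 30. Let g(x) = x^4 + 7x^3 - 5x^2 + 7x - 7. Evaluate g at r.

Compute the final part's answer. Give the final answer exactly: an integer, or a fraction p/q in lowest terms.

Part 1: total draws C(11,4) = 330; complement C(4,4) = 1; favorable 330 - 1 = 329; P = 329/330; answer 329/330
Part 2: R1 = 329/330; threaded value p + q = 659; r = 19; 1*(19)^4 + 7*(19)^3 - 5*(19)^2 + 7*(19)^1 - 7 = (130321) + (48013) + (-1805) + (133) + (-7) = 176655; answer 176655

176655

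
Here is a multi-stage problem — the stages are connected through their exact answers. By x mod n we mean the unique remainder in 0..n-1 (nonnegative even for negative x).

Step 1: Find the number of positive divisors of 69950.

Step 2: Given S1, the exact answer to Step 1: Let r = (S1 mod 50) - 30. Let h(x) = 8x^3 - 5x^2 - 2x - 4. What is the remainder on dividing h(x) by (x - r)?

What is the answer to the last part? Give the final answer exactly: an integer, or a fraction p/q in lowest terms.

Step 1: 69950 = 2 * 5^2 * 1399; number of divisors = (1+1) * (2+1) * (1+1) = 12; answer 12
Step 2: S1 = 12; r = -18; remainder = value at the root: 8*(-18)^3 - 5*(-18)^2 - 2*(-18)^1 - 4 = (-46656) + (-1620) + (36) + (-4) = -48244; answer -48244

-48244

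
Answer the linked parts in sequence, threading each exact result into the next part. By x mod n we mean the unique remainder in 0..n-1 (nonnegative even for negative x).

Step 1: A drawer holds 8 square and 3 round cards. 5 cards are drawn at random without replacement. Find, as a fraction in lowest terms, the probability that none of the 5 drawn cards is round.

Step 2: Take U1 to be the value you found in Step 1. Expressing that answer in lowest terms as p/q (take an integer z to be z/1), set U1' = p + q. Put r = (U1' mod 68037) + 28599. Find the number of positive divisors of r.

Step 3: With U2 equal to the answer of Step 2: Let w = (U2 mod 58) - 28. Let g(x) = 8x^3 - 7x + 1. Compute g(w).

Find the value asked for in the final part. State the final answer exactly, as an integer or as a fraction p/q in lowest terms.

-85029

Step 1: total draws C(11,5) = 462; favorable C(8,5) = 56; P = 4/33; answer 4/33
Step 2: U1 = 4/33; threaded value p + q = 37; r = 28636; 28636 = 2^2 * 7159; number of divisors = (2+1) * (1+1) = 6; answer 6
Step 3: U2 = 6; w = -22; 8*(-22)^3 - 7*(-22)^1 + 1 = (-85184) + (154) + (1) = -85029; answer -85029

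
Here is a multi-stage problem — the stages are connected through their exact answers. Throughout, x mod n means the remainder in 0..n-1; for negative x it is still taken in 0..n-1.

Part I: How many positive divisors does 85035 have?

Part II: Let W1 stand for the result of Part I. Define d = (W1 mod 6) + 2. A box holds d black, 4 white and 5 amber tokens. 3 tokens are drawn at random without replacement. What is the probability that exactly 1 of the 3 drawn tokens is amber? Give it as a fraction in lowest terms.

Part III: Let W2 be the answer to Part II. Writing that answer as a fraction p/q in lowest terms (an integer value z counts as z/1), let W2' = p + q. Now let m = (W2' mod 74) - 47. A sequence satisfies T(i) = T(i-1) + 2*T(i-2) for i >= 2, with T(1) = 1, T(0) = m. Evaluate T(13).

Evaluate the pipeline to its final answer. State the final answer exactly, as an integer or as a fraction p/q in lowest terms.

Part I: 85035 = 3 * 5 * 5669; number of divisors = (1+1) * (1+1) * (1+1) = 8; answer 8
Part II: W1 = 8; d = 4; total draws C(13,3) = 286; favorable C(5,1)*C(8,2) = 140; P = 70/143; answer 70/143
Part III: W2 = 70/143; threaded value p + q = 213; m = 18; T(2) = 1*(1) + 2*(18) = 37; iterating: T(2)=37, T(3)=39, T(4)=113, T(5)=191, T(6)=417, T(7)=799, T(8)=1633, T(9)=3231, T(10)=6497, T(11)=12959, T(12)=25953, T(13)=51871; answer 51871

51871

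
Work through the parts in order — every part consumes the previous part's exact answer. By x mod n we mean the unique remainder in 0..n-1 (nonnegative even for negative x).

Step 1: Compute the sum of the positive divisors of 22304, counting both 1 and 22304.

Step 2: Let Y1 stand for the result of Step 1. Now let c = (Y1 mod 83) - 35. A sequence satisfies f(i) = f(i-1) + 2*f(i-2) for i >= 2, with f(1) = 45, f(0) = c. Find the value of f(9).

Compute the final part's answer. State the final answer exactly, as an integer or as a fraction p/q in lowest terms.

Step 1: 22304 = 2^5 * 17 * 41; sigma = (1 + 2 + 4 + 8 + 16 + 32) * (1 + 17) * (1 + 41) = 63 * 18 * 42 = 47628; answer 47628
Step 2: Y1 = 47628; c = 34; f(2) = 1*(45) + 2*(34) = 113; iterating: f(2)=113, f(3)=203, f(4)=429, f(5)=835, f(6)=1693, f(7)=3363, f(8)=6749, f(9)=13475; answer 13475

13475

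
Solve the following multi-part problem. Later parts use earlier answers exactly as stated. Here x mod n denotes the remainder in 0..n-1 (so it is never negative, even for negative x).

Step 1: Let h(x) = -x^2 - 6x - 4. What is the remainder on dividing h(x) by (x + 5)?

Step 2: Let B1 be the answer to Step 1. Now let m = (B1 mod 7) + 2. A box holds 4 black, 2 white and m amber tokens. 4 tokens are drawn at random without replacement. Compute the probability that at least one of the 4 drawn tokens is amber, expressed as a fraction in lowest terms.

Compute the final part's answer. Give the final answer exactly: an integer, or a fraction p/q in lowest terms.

Step 1: remainder = value at the root: -1*(-5)^2 - 6*(-5)^1 - 4 = (-25) + (30) + (-4) = 1; answer 1
Step 2: B1 = 1; m = 3; total draws C(9,4) = 126; complement C(6,4) = 15; favorable 126 - 15 = 111; P = 37/42; answer 37/42

37/42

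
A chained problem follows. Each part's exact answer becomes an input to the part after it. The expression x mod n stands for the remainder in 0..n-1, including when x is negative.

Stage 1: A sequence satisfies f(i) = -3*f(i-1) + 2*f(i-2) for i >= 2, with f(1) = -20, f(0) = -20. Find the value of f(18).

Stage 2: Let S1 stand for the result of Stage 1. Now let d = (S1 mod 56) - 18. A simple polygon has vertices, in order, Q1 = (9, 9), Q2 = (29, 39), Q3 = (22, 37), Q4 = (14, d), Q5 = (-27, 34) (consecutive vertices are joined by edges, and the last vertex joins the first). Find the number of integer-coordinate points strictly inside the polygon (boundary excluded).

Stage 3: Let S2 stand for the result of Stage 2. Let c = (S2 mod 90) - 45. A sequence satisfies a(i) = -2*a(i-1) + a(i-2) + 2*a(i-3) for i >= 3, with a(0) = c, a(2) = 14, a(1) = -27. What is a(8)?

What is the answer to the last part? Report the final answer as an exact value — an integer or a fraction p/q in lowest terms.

Stage 1: f(2) = -3*(-20) + 2*(-20) = 20; iterating: f(2)=20, f(3)=-100, f(4)=340, f(5)=-1220, f(6)=4340, f(7)=-15460, f(8)=55060, f(9)=-196100, f(10)=698420, f(11)=-2487460, f(12)=8859220, f(13)=-31552580, f(14)=112376180, f(15)=-400233700, f(16)=1425453460, f(17)=-5076827780, f(18)=18081390260; answer 18081390260
Stage 2: S1 = 18081390260; d = 34; cross terms: (9*39 - 29*9)=90, (29*37 - 22*39)=215, (22*34 - 14*37)=230, (14*34 - -27*34)=1394, (-27*9 - 9*34)=-549; twice the area = |1380| = 1380; area = 690; boundary points = 10 + 1 + 1 + 41 + 1 = 54; strictly interior points = area - boundary/2 + 1 = 664; answer 664
Stage 3: S2 = 664; c = -11; a(3) = -2*(14) + 1*(-27) + 2*(-11) = -77; iterating: a(3)=-77, a(4)=114, a(5)=-277, a(6)=514, a(7)=-1077, a(8)=2114; answer 2114

2114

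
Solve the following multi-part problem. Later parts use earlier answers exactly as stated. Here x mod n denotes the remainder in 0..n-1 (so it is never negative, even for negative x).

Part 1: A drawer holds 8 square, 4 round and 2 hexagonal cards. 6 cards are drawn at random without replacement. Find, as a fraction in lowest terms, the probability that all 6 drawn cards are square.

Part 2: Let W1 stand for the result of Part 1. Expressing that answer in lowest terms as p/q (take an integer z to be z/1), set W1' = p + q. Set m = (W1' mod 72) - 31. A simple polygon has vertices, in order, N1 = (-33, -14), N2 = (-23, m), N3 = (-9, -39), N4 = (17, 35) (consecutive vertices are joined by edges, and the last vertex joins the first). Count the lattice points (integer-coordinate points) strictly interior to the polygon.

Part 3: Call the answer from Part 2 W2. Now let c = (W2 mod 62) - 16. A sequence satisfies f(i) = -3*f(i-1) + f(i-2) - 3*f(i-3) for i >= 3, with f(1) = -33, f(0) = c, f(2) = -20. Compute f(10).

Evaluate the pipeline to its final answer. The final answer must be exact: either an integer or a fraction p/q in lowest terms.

Part 1: total draws C(14,6) = 3003; favorable C(8,6) = 28; P = 4/429; answer 4/429
Part 2: W1 = 4/429; threaded value p + q = 433; m = -30; cross terms: (-33*-30 - -23*-14)=668, (-23*-39 - -9*-30)=627, (-9*35 - 17*-39)=348, (17*-14 - -33*35)=917; twice the area = |2560| = 2560; area = 1280; boundary points = 2 + 1 + 2 + 1 = 6; strictly interior points = area - boundary/2 + 1 = 1278; answer 1278
Part 3: W2 = 1278; c = 22; f(3) = -3*(-20) + 1*(-33) - 3*(22) = -39; iterating: f(3)=-39, f(4)=196, f(5)=-567, f(6)=2014, f(7)=-7197, f(8)=25306, f(9)=-89157, f(10)=314368; answer 314368

314368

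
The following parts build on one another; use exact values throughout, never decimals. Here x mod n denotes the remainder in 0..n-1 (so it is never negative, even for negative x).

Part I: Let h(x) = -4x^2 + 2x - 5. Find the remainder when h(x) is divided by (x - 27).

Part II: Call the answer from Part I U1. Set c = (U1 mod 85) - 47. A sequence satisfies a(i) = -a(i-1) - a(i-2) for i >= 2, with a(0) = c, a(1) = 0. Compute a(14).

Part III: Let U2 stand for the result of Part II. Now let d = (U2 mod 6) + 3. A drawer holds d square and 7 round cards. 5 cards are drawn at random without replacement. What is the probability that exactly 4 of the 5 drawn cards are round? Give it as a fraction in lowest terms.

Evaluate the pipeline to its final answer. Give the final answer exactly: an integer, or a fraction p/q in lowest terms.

5/12

Part I: remainder = value at the root: -4*(27)^2 + 2*(27)^1 - 5 = (-2916) + (54) + (-5) = -2867; answer -2867
Part II: U1 = -2867; c = -24; a(2) = -1*(0) - 1*(-24) = 24; iterating: a(2)=24, a(3)=-24, a(4)=0, a(5)=24, a(6)=-24, a(7)=0, a(8)=24, a(9)=-24, a(10)=0, a(11)=24, a(12)=-24, a(13)=0, a(14)=24; answer 24
Part III: U2 = 24; d = 3; total draws C(10,5) = 252; favorable C(7,4)*C(3,1) = 105; P = 5/12; answer 5/12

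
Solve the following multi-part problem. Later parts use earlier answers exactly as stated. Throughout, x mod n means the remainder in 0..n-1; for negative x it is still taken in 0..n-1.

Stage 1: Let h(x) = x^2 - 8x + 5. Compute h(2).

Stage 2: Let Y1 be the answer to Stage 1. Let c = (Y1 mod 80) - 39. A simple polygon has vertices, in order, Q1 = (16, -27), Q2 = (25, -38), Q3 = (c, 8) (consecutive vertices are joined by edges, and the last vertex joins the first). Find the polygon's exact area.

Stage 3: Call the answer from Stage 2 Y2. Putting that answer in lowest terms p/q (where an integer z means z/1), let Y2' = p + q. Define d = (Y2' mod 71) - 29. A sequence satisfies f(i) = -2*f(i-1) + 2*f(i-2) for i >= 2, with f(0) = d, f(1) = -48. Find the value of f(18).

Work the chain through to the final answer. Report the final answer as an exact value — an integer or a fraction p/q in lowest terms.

Stage 1: 1*(2)^2 - 8*(2)^1 + 5 = (4) + (-16) + (5) = -7; answer -7
Stage 2: Y1 = -7; c = 34; cross terms: (16*-38 - 25*-27)=67, (25*8 - 34*-38)=1492, (34*-27 - 16*8)=-1046; twice the area = |513| = 513; area = 513/2; answer 513/2
Stage 3: Y2 = 513/2; threaded value p + q = 515; d = -11; f(2) = -2*(-48) + 2*(-11) = 74; iterating: f(2)=74, f(3)=-244, f(4)=636, f(5)=-1760, f(6)=4792, f(7)=-13104, f(8)=35792, f(9)=-97792, f(10)=267168, f(11)=-729920, f(12)=1994176, f(13)=-5448192, f(14)=14884736, f(15)=-40665856, f(16)=111101184, f(17)=-303534080, f(18)=829270528; answer 829270528

829270528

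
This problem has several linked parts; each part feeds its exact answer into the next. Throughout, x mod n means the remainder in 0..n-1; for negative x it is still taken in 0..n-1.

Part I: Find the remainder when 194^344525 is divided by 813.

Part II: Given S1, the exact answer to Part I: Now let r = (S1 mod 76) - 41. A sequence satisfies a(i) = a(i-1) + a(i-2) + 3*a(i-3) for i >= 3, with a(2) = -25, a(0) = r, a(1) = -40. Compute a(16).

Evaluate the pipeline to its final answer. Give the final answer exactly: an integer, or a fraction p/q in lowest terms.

Part I: squarings mod 813: 194^1=194, 194^2=238, 194^4=547, 194^8=25, 194^16=625, 194^32=385, 194^64=259, 194^128=415, 194^256=682, 194^512=88, 194^1024=427, 194^2048=217, 194^4096=748, 194^8192=160, 194^16384=397, 194^32768=700, 194^65536=574, 194^131072=211, 194^262144=619; 194^344525 = 194^1 * 194^4 * 194^8 * 194^64 * 194^128 * 194^256 * 194^16384 * 194^65536 * 194^262144 = 428 (mod 813); answer 428
Part II: S1 = 428; r = 7; a(3) = 1*(-25) + 1*(-40) + 3*(7) = -44; iterating: a(3)=-44, a(4)=-189, a(5)=-308, a(6)=-629, a(7)=-1504, a(8)=-3057, a(9)=-6448, a(10)=-14017, a(11)=-29636, a(12)=-62997, a(13)=-134684, a(14)=-286589, a(15)=-610264, a(16)=-1300905; answer -1300905

-1300905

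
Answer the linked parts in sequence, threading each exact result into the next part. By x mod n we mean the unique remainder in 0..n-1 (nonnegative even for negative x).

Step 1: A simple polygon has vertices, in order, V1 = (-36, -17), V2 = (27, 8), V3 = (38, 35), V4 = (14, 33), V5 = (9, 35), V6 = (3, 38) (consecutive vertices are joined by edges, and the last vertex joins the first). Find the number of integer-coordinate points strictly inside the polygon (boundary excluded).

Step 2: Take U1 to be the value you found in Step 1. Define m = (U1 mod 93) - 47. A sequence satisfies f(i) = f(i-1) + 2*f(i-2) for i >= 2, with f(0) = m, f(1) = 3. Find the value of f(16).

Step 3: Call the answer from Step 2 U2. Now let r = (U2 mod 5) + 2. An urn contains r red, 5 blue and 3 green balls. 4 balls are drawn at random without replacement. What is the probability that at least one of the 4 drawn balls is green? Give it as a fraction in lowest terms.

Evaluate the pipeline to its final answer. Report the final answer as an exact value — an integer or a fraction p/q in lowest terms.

5/6

Step 1: cross terms: (-36*8 - 27*-17)=171, (27*35 - 38*8)=641, (38*33 - 14*35)=764, (14*35 - 9*33)=193, (9*38 - 3*35)=237, (3*-17 - -36*38)=1317; twice the area = |3323| = 3323; area = 3323/2; boundary points = 1 + 1 + 2 + 1 + 3 + 1 = 9; strictly interior points = area - boundary/2 + 1 = 1658; answer 1658
Step 2: U1 = 1658; m = 30; f(2) = 1*(3) + 2*(30) = 63; iterating: f(2)=63, f(3)=69, f(4)=195, f(5)=333, f(6)=723, f(7)=1389, f(8)=2835, f(9)=5613, f(10)=11283, f(11)=22509, f(12)=45075, f(13)=90093, f(14)=180243, f(15)=360429, f(16)=720915; answer 720915
Step 3: U2 = 720915; r = 2; total draws C(10,4) = 210; complement C(7,4) = 35; favorable 210 - 35 = 175; P = 5/6; answer 5/6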